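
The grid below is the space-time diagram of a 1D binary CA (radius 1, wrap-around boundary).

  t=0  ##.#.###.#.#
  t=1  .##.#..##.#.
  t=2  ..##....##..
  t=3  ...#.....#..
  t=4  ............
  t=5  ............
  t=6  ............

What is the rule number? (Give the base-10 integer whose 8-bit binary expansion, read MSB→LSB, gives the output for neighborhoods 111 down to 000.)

  ### -> .   bit 7 = 0  t=0,i=0
  ##. -> #   bit 6 = 1  t=0,i=1
  #.# -> #   bit 5 = 1  t=0,i=2
  #.. -> .   bit 4 = 0  t=1,i=5
  .## -> .   bit 3 = 0  t=0,i=5
  .#. -> .   bit 2 = 0  t=0,i=3
  ..# -> .   bit 1 = 0  t=1,i=0
  ... -> .   bit 0 = 0  t=2,i=0
  bits 01100000 = 96

96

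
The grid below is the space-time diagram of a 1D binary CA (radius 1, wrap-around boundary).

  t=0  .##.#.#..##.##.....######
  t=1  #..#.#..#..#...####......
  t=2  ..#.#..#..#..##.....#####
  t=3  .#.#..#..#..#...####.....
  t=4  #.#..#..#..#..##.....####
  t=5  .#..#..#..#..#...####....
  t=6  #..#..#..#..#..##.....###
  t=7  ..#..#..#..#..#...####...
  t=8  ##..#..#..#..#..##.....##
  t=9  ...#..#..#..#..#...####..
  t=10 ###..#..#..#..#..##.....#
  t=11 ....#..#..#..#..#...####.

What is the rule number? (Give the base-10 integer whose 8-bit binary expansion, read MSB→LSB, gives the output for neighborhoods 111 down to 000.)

35

  [7] ### => .  t=0,i=20
  [6] ##. => .  t=0,i=2
  [5] #.# => #  t=0,i=0
  [4] #.. => .  t=0,i=7
  [3] .## => .  t=0,i=1
  [2] .#. => .  t=0,i=4
  [1] ..# => #  t=0,i=8
  [0] ... => #  t=0,i=15
  bits 00100011 = 35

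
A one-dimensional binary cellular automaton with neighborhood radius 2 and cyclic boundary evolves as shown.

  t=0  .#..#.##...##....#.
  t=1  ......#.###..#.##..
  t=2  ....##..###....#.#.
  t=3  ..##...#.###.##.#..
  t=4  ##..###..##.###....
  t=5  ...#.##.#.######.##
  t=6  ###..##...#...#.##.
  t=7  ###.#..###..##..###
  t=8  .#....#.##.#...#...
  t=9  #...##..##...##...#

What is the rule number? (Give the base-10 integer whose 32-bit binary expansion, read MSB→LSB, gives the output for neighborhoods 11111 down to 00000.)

  nb #####: next=.  (t=5,i=12, bit31=0)
  nb ####.: next=#  (t=5,i=14, bit30=1)
  nb ###.#: next=.  (t=3,i=11, bit29=0)
  nb ###..: next=#  (t=1,i=10, bit28=1)
  nb ##.##: next=#  (t=3,i=12, bit27=1)
  nb ##.#.: next=.  (t=3,i=15, bit26=0)
  nb ##..#: next=.  (t=1,i=11, bit25=0)
  nb ##...: next=#  (t=0,i=8, bit24=1)
  nb #.###: next=#  (t=1,i=8, bit23=1)
  nb #.##.: next=#  (t=0,i=6, bit22=1)
  nb #.#.#: next=.  (t=5,i=8, bit21=0)
  nb #.#..: next=.  (t=2,i=17, bit20=0)
  nb #..##: next=#  (t=2,i=7, bit19=1)
  nb #..#.: next=.  (t=0,i=0, bit18=0)
  nb #...#: next=#  (t=0,i=9, bit17=1)
  nb #....: next=.  (t=0,i=14, bit16=0)
  nb .####: next=.  (t=5,i=11, bit15=0)
  nb .###.: next=#  (t=1,i=9, bit14=1)
  nb .##.#: next=#  (t=3,i=14, bit13=1)
  nb .##..: next=.  (t=0,i=7, bit12=0)
  nb .#.##: next=.  (t=0,i=5, bit11=0)
  nb .#.#.: next=#  (t=2,i=16, bit10=1)
  nb .#..#: next=.  (t=0,i=2, bit9=0)
  nb .#...: next=.  (t=2,i=18, bit8=0)
  nb ..###: next=.  (t=2,i=8, bit7=0)
  nb ..##.: next=.  (t=0,i=11, bit6=0)
  nb ..#.#: next=.  (t=0,i=4, bit5=0)
  nb ..#..: next=.  (t=0,i=1, bit4=0)
  nb ...##: next=#  (t=0,i=10, bit3=1)
  nb ...#.: next=#  (t=0,i=16, bit2=1)
  nb ....#: next=#  (t=0,i=15, bit1=1)
  nb .....: next=.  (t=1,i=0, bit0=0)
  bits 01011001110010100110010000001110 = 1506436110

1506436110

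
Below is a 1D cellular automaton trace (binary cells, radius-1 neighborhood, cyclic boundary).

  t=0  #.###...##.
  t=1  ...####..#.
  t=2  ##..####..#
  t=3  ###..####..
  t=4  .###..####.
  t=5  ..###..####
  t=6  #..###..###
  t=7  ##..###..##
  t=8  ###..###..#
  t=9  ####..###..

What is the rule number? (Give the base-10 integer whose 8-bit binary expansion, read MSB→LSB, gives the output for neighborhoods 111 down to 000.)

209

  nb ###: next=#  (t=0,i=3, bit7=1)
  nb ##.: next=#  (t=0,i=4, bit6=1)
  nb #.#: next=.  (t=0,i=1, bit5=0)
  nb #..: next=#  (t=0,i=5, bit4=1)
  nb .##: next=.  (t=0,i=2, bit3=0)
  nb .#.: next=.  (t=0,i=0, bit2=0)
  nb ..#: next=.  (t=0,i=7, bit1=0)
  nb ...: next=#  (t=0,i=6, bit0=1)
  bits 11010001 = 209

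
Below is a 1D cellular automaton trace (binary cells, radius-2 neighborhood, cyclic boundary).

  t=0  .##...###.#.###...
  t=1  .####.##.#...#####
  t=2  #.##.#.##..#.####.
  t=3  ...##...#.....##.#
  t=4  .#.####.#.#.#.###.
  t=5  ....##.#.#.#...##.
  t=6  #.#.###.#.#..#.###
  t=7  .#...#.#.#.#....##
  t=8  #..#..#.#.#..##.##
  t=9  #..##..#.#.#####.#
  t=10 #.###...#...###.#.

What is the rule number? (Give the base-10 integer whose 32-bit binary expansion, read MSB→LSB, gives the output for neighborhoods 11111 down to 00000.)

3708548818

  [31] ##### => #  t=1,i=15
  [30] ####. => #  t=1,i=3
  [29] ###.# => .  t=0,i=8
  [28] ###.. => #  t=0,i=14
  [27] ##.## => #  t=1,i=0
  [26] ##.#. => #  t=0,i=9
  [25] ##..# => .  t=2,i=9
  [24] ##... => #  t=0,i=3
  [23] #.### => .  t=0,i=12
  [22] #.##. => .  t=1,i=6
  [21] #.#.# => .  t=0,i=10
  [20] #.#.. => .  t=1,i=9
  [19] #..## => #  t=8,i=12
  [18] #..#. => .  t=2,i=10
  [17] #...# => #  t=0,i=4
  [16] #.... => #  t=0,i=16
  [15] .#### => #  t=1,i=2
  [14] .###. => #  t=0,i=7
  [13] .##.# => #  t=1,i=7
  [12] .##.. => #  t=0,i=2
  [11] .#.## => .  t=0,i=11
  [10] .#.#. => #  t=4,i=9
  [9] .#..# => #  t=6,i=11
  [8] .#... => .  t=1,i=10
  [7] ..### => #  t=0,i=6
  [6] ..##. => #  t=0,i=1
  [5] ..#.# => .  t=2,i=11
  [4] ..#.. => #  t=3,i=8
  [3] ...## => .  t=0,i=0
  [2] ...#. => .  t=3,i=7
  [1] ....# => #  t=0,i=17
  [0] ..... => .  t=3,i=11
  bits 11011101000010111111011011010010 = 3708548818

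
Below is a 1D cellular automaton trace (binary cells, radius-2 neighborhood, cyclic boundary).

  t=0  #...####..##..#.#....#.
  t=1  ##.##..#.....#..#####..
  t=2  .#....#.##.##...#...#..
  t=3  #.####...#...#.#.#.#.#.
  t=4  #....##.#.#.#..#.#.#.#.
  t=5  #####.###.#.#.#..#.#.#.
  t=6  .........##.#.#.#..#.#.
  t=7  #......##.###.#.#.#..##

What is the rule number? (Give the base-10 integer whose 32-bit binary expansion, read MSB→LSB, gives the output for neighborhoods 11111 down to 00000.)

  [31] ##### => .  t=1,i=18
  [30] ####. => .  t=0,i=6
  [29] ###.# => .  t=5,i=4
  [28] ###.. => #  t=0,i=7
  [27] ##.## => .  t=1,i=2
  [26] ##.#. => #  t=4,i=7
  [25] ##..# => .  t=0,i=8
  [24] ##... => #  t=2,i=13
  [23] #.### => .  t=3,i=2
  [22] #.##. => .  t=1,i=3
  [21] #.#.# => #  t=3,i=0
  [20] #.#.. => #  t=0,i=0
  [19] #..## => .  t=0,i=9
  [18] #..#. => #  t=0,i=13
  [17] #...# => .  t=0,i=2
  [16] #.... => #  t=0,i=18
  [15] .#### => .  t=0,i=5
  [14] .###. => .  t=5,i=7
  [13] .##.# => #  t=1,i=1
  [12] .##.. => .  t=0,i=11
  [11] .#.## => .  t=2,i=7
  [10] .#.#. => .  t=0,i=15
  [9] .#..# => .  t=1,i=14
  [8] .#... => #  t=0,i=1
  [7] ..### => #  t=0,i=4
  [6] ..##. => .  t=0,i=10
  [5] ..#.# => .  t=0,i=14
  [4] ..#.. => .  t=1,i=7
  [3] ...## => #  t=0,i=3
  [2] ...#. => #  t=0,i=20
  [1] ....# => #  t=0,i=19
  [0] ..... => .  t=1,i=10
  bits 00010101001101010010000110001110 = 355803534

355803534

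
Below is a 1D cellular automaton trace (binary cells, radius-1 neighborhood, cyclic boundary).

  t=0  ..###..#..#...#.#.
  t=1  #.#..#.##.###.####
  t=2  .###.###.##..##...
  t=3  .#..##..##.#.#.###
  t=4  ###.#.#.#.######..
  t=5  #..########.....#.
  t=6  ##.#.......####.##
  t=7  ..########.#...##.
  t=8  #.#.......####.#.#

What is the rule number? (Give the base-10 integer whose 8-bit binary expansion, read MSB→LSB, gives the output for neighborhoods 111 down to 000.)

  [7] ### => .  t=0,i=3
  [6] ##. => .  t=0,i=4
  [5] #.# => #  t=0,i=15
  [4] #.. => #  t=0,i=5
  [3] .## => #  t=0,i=2
  [2] .#. => #  t=0,i=7
  [1] ..# => .  t=0,i=1
  [0] ... => #  t=0,i=0
  bits 00111101 = 61

61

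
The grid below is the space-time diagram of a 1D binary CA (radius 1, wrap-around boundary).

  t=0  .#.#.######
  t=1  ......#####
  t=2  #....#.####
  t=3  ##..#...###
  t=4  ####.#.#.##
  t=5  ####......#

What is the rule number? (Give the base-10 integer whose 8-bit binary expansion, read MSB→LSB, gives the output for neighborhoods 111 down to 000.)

  ### -> #   bit 7 = 1  t=0,i=6
  ##. -> #   bit 6 = 1  t=0,i=10
  #.# -> .   bit 5 = 0  t=0,i=0
  #.. -> #   bit 4 = 1  t=1,i=0
  .## -> .   bit 3 = 0  t=0,i=5
  .#. -> .   bit 2 = 0  t=0,i=1
  ..# -> #   bit 1 = 1  t=1,i=5
  ... -> .   bit 0 = 0  t=1,i=1
  bits 11010010 = 210

210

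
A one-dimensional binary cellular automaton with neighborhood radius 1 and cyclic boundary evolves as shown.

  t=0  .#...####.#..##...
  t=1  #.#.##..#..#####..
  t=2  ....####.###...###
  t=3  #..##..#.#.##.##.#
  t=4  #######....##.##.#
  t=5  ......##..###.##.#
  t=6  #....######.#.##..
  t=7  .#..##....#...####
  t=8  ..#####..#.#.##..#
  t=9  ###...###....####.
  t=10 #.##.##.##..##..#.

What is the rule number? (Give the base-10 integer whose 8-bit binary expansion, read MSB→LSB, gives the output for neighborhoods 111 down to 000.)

90

  nb ###: next=.  (t=0,i=6, bit7=0)
  nb ##.: next=#  (t=0,i=8, bit6=1)
  nb #.#: next=.  (t=0,i=9, bit5=0)
  nb #..: next=#  (t=0,i=2, bit4=1)
  nb .##: next=#  (t=0,i=5, bit3=1)
  nb .#.: next=.  (t=0,i=1, bit2=0)
  nb ..#: next=#  (t=0,i=0, bit1=1)
  nb ...: next=.  (t=0,i=3, bit0=0)
  bits 01011010 = 90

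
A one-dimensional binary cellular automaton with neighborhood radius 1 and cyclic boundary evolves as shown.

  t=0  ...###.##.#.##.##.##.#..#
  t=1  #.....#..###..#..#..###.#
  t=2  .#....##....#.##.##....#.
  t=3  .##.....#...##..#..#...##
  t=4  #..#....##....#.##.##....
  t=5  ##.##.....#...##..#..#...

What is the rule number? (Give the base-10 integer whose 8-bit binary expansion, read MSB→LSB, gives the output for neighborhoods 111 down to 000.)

  ###|.  b7=0 t=0,i=4
  ##.|.  b6=0 t=0,i=5
  #.#|#  b5=1 t=0,i=6
  #..|#  b4=1 t=0,i=0
  .##|.  b3=0 t=0,i=3
  .#.|#  b2=1 t=0,i=10
  ..#|.  b1=0 t=0,i=2
  ...|.  b0=0 t=0,i=1
  bits 00110100 = 52

52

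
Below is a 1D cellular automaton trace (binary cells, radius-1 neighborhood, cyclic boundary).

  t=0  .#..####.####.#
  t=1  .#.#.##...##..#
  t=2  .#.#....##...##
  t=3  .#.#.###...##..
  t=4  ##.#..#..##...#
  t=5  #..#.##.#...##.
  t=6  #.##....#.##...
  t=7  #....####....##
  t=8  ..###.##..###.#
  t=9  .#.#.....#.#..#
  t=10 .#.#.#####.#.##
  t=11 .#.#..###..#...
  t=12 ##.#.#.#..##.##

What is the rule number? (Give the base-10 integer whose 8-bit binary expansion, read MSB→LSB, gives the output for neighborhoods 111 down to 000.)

  [7] ### => #  t=0,i=5
  [6] ##. => .  t=0,i=7
  [5] #.# => .  t=0,i=0
  [4] #.. => .  t=0,i=2
  [3] .## => .  t=0,i=4
  [2] .#. => #  t=0,i=1
  [1] ..# => #  t=0,i=3
  [0] ... => #  t=1,i=8
  bits 10000111 = 135

135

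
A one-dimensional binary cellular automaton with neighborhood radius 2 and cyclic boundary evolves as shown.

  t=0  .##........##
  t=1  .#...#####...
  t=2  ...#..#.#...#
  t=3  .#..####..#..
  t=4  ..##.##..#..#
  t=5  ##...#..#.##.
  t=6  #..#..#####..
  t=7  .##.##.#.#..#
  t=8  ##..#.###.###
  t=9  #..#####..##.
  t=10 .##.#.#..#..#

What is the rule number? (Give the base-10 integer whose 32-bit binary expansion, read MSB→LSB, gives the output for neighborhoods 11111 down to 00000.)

1156501027

  nb #####: next=.  (t=1,i=7, bit31=0)
  nb ####.: next=#  (t=1,i=8, bit30=1)
  nb ###.#: next=.  (t=8,i=8, bit29=0)
  nb ###..: next=.  (t=1,i=9, bit28=0)
  nb ##.##: next=.  (t=0,i=0, bit27=0)
  nb ##.#.: next=#  (t=7,i=6, bit26=1)
  nb ##..#: next=.  (t=3,i=8, bit25=0)
  nb ##...: next=.  (t=0,i=3, bit24=0)
  nb #.###: next=#  (t=8,i=6, bit23=1)
  nb #.##.: next=#  (t=0,i=1, bit22=1)
  nb #.#.#: next=#  (t=7,i=7, bit21=1)
  nb #.#..: next=.  (t=2,i=8, bit20=0)
  nb #..##: next=#  (t=3,i=3, bit19=1)
  nb #..#.: next=#  (t=2,i=5, bit18=1)
  nb #...#: next=#  (t=1,i=3, bit17=1)
  nb #....: next=.  (t=0,i=4, bit16=0)
  nb .####: next=#  (t=1,i=6, bit15=1)
  nb .###.: next=#  (t=8,i=7, bit14=1)
  nb .##.#: next=.  (t=0,i=12, bit13=0)
  nb .##..: next=.  (t=0,i=2, bit12=0)
  nb .#.##: next=#  (t=5,i=9, bit11=1)
  nb .#.#.: next=#  (t=2,i=7, bit10=1)
  nb .#..#: next=#  (t=2,i=4, bit9=1)
  nb .#...: next=.  (t=1,i=2, bit8=0)
  nb ..###: next=.  (t=1,i=5, bit7=0)
  nb ..##.: next=.  (t=0,i=11, bit6=0)
  nb ..#.#: next=#  (t=2,i=6, bit5=1)
  nb ..#..: next=.  (t=1,i=1, bit4=0)
  nb ...##: next=.  (t=0,i=10, bit3=0)
  nb ...#.: next=.  (t=1,i=0, bit2=0)
  nb ....#: next=#  (t=0,i=9, bit1=1)
  nb .....: next=#  (t=0,i=5, bit0=1)
  bits 01000100111011101100111000100011 = 1156501027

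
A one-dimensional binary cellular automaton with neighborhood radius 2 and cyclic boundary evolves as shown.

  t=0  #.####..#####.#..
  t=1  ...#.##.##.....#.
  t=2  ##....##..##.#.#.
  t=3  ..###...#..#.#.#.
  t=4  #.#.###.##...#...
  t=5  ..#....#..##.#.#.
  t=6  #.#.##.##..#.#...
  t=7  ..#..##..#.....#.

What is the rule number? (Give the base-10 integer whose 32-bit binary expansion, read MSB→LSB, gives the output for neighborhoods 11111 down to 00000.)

  #####|.  b31=0 t=0,i=10
  ####.|.  b30=0 t=0,i=4
  ###.#|.  b29=0 t=0,i=12
  ###..|#  b28=1 t=0,i=5
  ##.##|#  b27=1 t=1,i=7
  ##.#.|.  b26=0 t=0,i=13
  ##..#|#  b25=1 t=0,i=6
  ##...|#  b24=1 t=1,i=10
  #.###|.  b23=0 t=0,i=2
  #.##.|.  b22=0 t=1,i=5
  #.#.#|#  b21=1 t=2,i=13
  #.#..|.  b20=0 t=0,i=14
  #..##|.  b19=0 t=0,i=7
  #..#.|.  b18=0 t=0,i=16
  #...#|#  b17=1 t=3,i=0
  #....|#  b16=1 t=1,i=0
  .####|#  b15=1 t=0,i=3
  .###.|.  b14=0 t=3,i=3
  .##.#|#  b13=1 t=1,i=6
  .##..|.  b12=0 t=1,i=9
  .#.##|.  b11=0 t=0,i=1
  .#.#.|.  b10=0 t=2,i=14
  .#..#|#  b9=1 t=0,i=15
  .#...|.  b8=0 t=1,i=16
  ..###|#  b7=1 t=0,i=8
  ..##.|.  b6=0 t=2,i=6
  ..#.#|.  b5=0 t=0,i=0
  ..#..|#  b4=1 t=1,i=15
  ...##|.  b3=0 t=2,i=5
  ...#.|.  b2=0 t=1,i=2
  ....#|#  b1=1 t=1,i=1
  .....|.  b0=0 t=1,i=12
  bits 00011011001000111010001010010010 = 455320210

455320210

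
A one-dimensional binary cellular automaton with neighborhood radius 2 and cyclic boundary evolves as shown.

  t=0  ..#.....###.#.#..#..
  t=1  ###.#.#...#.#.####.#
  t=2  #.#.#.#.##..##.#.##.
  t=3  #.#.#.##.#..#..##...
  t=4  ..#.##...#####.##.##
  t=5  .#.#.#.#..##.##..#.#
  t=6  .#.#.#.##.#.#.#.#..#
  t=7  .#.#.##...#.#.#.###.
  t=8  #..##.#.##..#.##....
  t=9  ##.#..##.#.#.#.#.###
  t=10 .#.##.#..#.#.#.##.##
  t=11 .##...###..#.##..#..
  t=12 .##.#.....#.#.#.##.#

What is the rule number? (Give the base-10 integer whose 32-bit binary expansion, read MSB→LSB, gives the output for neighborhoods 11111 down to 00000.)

2822216278

  #####|#  b31=1 t=4,i=11
  ####.|.  b30=0 t=1,i=1
  ###.#|#  b29=1 t=0,i=10
  ###..|.  b28=0 t=7,i=18
  ##.##|#  b27=1 t=1,i=18
  ##.#.|.  b26=0 t=0,i=11
  ##..#|.  b25=0 t=2,i=10
  ##...|.  b24=0 t=3,i=17
  #.###|.  b23=0 t=1,i=14
  #.##.|.  b22=0 t=2,i=8
  #.#.#|#  b21=1 t=0,i=12
  #.#..|#  b20=1 t=0,i=14
  #..##|.  b19=0 t=2,i=11
  #..#.|#  b18=1 t=0,i=16
  #...#|#  b17=1 t=1,i=8
  #....|#  b16=1 t=0,i=4
  .####|#  b15=1 t=1,i=0
  .###.|.  b14=0 t=0,i=9
  .##.#|.  b13=0 t=2,i=13
  .##..|#  b12=1 t=2,i=9
  .#.##|#  b11=1 t=1,i=13
  .#.#.|.  b10=0 t=0,i=13
  .#..#|#  b9=1 t=0,i=15
  .#...|.  b8=0 t=0,i=3
  ..###|.  b7=0 t=0,i=8
  ..##.|#  b6=1 t=2,i=12
  ..#.#|.  b5=0 t=1,i=10
  ..#..|#  b4=1 t=0,i=2
  ...##|.  b3=0 t=0,i=7
  ...#.|#  b2=1 t=0,i=1
  ....#|#  b1=1 t=0,i=0
  .....|.  b0=0 t=0,i=5
  bits 10101000001101111001101001010110 = 2822216278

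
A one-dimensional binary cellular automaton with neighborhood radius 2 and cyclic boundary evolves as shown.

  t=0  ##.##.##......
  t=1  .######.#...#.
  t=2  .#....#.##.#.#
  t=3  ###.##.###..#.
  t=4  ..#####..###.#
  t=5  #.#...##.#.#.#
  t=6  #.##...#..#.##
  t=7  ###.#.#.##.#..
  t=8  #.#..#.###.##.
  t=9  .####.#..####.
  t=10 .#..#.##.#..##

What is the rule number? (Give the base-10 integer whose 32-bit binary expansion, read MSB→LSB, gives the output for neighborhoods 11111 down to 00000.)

995372934

  nb #####: next=.  (t=1,i=3, bit31=0)
  nb ####.: next=.  (t=1,i=5, bit30=0)
  nb ###.#: next=#  (t=1,i=6, bit29=1)
  nb ###..: next=#  (t=3,i=9, bit28=1)
  nb ##.##: next=#  (t=0,i=2, bit27=1)
  nb ##.#.: next=.  (t=1,i=7, bit26=0)
  nb ##..#: next=#  (t=3,i=10, bit25=1)
  nb ##...: next=#  (t=0,i=8, bit24=1)
  nb #.###: next=.  (t=3,i=0, bit23=0)
  nb #.##.: next=#  (t=0,i=3, bit22=1)
  nb #.#.#: next=.  (t=2,i=11, bit21=0)
  nb #.#..: next=#  (t=1,i=8, bit20=1)
  nb #..##: next=.  (t=1,i=0, bit19=0)
  nb #..#.: next=#  (t=3,i=11, bit18=1)
  nb #...#: next=.  (t=1,i=10, bit17=0)
  nb #....: next=.  (t=0,i=9, bit16=0)
  nb .####: next=.  (t=1,i=2, bit15=0)
  nb .###.: next=.  (t=3,i=1, bit14=0)
  nb .##.#: next=#  (t=0,i=1, bit13=1)
  nb .##..: next=.  (t=0,i=7, bit12=0)
  nb .#.##: next=#  (t=2,i=7, bit11=1)
  nb .#.#.: next=#  (t=2,i=0, bit10=1)
  nb .#..#: next=#  (t=1,i=13, bit9=1)
  nb .#...: next=#  (t=1,i=9, bit8=1)
  nb ..###: next=#  (t=1,i=1, bit7=1)
  nb ..##.: next=.  (t=0,i=0, bit6=0)
  nb ..#.#: next=.  (t=2,i=6, bit5=0)
  nb ..#..: next=.  (t=1,i=12, bit4=0)
  nb ...##: next=.  (t=0,i=13, bit3=0)
  nb ...#.: next=#  (t=1,i=11, bit2=1)
  nb ....#: next=#  (t=0,i=12, bit1=1)
  nb .....: next=.  (t=0,i=10, bit0=0)
  bits 00111011010101000010111110000110 = 995372934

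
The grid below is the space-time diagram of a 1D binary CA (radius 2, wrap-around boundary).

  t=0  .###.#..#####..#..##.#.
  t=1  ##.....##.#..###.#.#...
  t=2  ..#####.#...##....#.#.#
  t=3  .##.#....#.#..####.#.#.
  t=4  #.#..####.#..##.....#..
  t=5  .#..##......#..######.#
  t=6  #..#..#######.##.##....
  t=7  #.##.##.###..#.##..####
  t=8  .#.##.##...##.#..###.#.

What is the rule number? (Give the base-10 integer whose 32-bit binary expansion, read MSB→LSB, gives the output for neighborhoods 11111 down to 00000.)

  nb #####: next=#  (t=0,i=10, bit31=1)
  nb ####.: next=.  (t=0,i=11, bit30=0)
  nb ###.#: next=.  (t=0,i=3, bit29=0)
  nb ###..: next=.  (t=0,i=12, bit28=0)
  nb ##.##: next=#  (t=6,i=13, bit27=1)
  nb ##.#.: next=.  (t=0,i=4, bit26=0)
  nb ##..#: next=#  (t=0,i=13, bit25=1)
  nb ##...: next=#  (t=1,i=2, bit24=1)
  nb #.###: next=.  (t=7,i=8, bit23=0)
  nb #.##.: next=.  (t=6,i=14, bit22=0)
  nb #.#.#: next=.  (t=1,i=17, bit21=0)
  nb #.#..: next=.  (t=0,i=5, bit20=0)
  nb #..##: next=#  (t=0,i=0, bit19=1)
  nb #..#.: next=#  (t=0,i=14, bit18=1)
  nb #...#: next=.  (t=1,i=21, bit17=0)
  nb #....: next=#  (t=1,i=3, bit16=1)
  nb .####: next=.  (t=0,i=9, bit15=0)
  nb .###.: next=.  (t=0,i=2, bit14=0)
  nb .##.#: next=#  (t=0,i=19, bit13=1)
  nb .##..: next=.  (t=1,i=1, bit12=0)
  nb .#.##: next=#  (t=7,i=14, bit11=1)
  nb .#.#.: next=#  (t=1,i=18, bit10=1)
  nb .#..#: next=.  (t=0,i=6, bit9=0)
  nb .#...: next=#  (t=1,i=20, bit8=1)
  nb ..###: next=#  (t=0,i=1, bit7=1)
  nb ..##.: next=.  (t=0,i=18, bit6=0)
  nb ..#.#: next=.  (t=2,i=18, bit5=0)
  nb ..#..: next=#  (t=0,i=15, bit4=1)
  nb ...##: next=#  (t=1,i=6, bit3=1)
  nb ...#.: next=#  (t=2,i=17, bit2=1)
  nb ....#: next=#  (t=1,i=5, bit1=1)
  nb .....: next=#  (t=1,i=4, bit0=1)
  bits 10001011000011010010110110011111 = 2332896671

2332896671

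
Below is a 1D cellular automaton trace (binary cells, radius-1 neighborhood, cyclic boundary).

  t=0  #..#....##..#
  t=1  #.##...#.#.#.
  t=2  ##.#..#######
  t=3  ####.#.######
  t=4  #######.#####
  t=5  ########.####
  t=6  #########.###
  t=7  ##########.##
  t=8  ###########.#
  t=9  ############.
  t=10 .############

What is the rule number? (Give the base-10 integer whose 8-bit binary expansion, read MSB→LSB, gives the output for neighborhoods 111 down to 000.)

  ### -> #   bit 7 = 1  t=2,i=0
  ##. -> #   bit 6 = 1  t=0,i=0
  #.# -> #   bit 5 = 1  t=1,i=1
  #.. -> .   bit 4 = 0  t=0,i=1
  .## -> .   bit 3 = 0  t=0,i=8
  .#. -> #   bit 2 = 1  t=0,i=3
  ..# -> #   bit 1 = 1  t=0,i=2
  ... -> .   bit 0 = 0  t=0,i=5
  bits 11100110 = 230

230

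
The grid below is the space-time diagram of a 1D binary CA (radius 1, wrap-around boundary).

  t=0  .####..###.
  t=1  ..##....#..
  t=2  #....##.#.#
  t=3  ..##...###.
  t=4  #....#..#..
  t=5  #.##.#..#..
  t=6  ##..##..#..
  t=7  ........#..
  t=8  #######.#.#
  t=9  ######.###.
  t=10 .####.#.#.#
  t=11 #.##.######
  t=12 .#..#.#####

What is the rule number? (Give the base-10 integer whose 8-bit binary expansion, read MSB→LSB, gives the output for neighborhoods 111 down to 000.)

  [7] ### => #  t=0,i=2
  [6] ##. => .  t=0,i=4
  [5] #.# => #  t=2,i=7
  [4] #.. => .  t=0,i=5
  [3] .## => .  t=0,i=1
  [2] .#. => #  t=1,i=8
  [1] ..# => .  t=0,i=0
  [0] ... => #  t=1,i=0
  bits 10100101 = 165

165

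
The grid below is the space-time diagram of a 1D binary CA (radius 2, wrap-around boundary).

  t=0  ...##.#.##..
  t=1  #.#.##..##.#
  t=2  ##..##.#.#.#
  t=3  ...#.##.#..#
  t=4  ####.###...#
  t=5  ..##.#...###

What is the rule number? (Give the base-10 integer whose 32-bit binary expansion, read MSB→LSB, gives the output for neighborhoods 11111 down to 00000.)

  ##### -> .   bit 31 = 0  t=4,i=1
  ####. -> #   bit 30 = 1  t=4,i=2
  ###.# -> #   bit 29 = 1  t=4,i=3
  ###.. -> .   bit 28 = 0  t=2,i=1
  ##.## -> .   bit 27 = 0  t=1,i=10
  ##.#. -> #   bit 26 = 1  t=0,i=5
  ##..# -> .   bit 25 = 0  t=1,i=6
  ##... -> .   bit 24 = 0  t=0,i=10
  #.### -> #   bit 23 = 1  t=2,i=11
  #.##. -> #   bit 22 = 1  t=0,i=8
  #.#.# -> .   bit 21 = 0  t=0,i=6
  #.#.. -> .   bit 20 = 0  t=3,i=8
  #..## -> #   bit 19 = 1  t=1,i=7
  #..#. -> .   bit 18 = 0  t=3,i=10
  #...# -> #   bit 17 = 1  t=3,i=1
  #.... -> #   bit 16 = 1  t=0,i=11
  .#### -> .   bit 15 = 0  t=4,i=0
  .###. -> .   bit 14 = 0  t=2,i=0
  .##.# -> #   bit 13 = 1  t=0,i=4
  .##.. -> #   bit 12 = 1  t=0,i=9
  .#.## -> .   bit 11 = 0  t=0,i=7
  .#.#. -> #   bit 10 = 1  t=2,i=8
  .#..# -> .   bit 9 = 0  t=3,i=9
  .#... -> #   bit 8 = 1  t=3,i=0
  ..### -> #   bit 7 = 1  t=4,i=11
  ..##. -> .   bit 6 = 0  t=0,i=3
  ..#.# -> #   bit 5 = 1  t=3,i=3
  ..#.. -> #   bit 4 = 1  t=3,i=11
  ...## -> #   bit 3 = 1  t=0,i=2
  ...#. -> #   bit 2 = 1  t=3,i=2
  ....# -> .   bit 1 = 0  t=0,i=1
  ..... -> #   bit 0 = 1  t=0,i=0
  bits 01100100110010110011010110111101 = 1691039165

1691039165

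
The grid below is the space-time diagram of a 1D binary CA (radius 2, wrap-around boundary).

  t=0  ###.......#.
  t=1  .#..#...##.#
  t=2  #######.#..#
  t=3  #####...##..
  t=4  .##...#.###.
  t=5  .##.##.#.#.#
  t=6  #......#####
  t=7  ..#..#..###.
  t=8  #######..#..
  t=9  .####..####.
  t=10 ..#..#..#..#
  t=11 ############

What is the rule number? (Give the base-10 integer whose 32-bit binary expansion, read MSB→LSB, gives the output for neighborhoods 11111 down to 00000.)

2184699734

  [31] ##### => #  t=2,i=1
  [30] ####. => .  t=2,i=5
  [29] ###.# => .  t=2,i=6
  [28] ###.. => .  t=0,i=2
  [27] ##.## => .  t=5,i=3
  [26] ##.#. => .  t=1,i=10
  [25] ##..# => #  t=3,i=10
  [24] ##... => .  t=0,i=3
  [23] #.### => .  t=0,i=0
  [22] #.##. => .  t=5,i=1
  [21] #.#.# => #  t=1,i=11
  [20] #.#.. => #  t=1,i=1
  [19] #..## => .  t=2,i=10
  [18] #..#. => #  t=1,i=3
  [17] #...# => #  t=1,i=6
  [16] #.... => #  t=0,i=4
  [15] .#### => #  t=2,i=0
  [14] .###. => #  t=0,i=1
  [13] .##.# => .  t=1,i=9
  [12] .##.. => #  t=3,i=9
  [11] .#.## => #  t=0,i=11
  [10] .#.#. => #  t=1,i=0
  [9] .#..# => #  t=1,i=2
  [8] .#... => #  t=1,i=5
  [7] ..### => .  t=2,i=11
  [6] ..##. => #  t=1,i=8
  [5] ..#.# => .  t=0,i=10
  [4] ..#.. => #  t=1,i=4
  [3] ...## => .  t=1,i=7
  [2] ...#. => #  t=0,i=9
  [1] ....# => #  t=0,i=8
  [0] ..... => .  t=0,i=5
  bits 10000010001101111101111101010110 = 2184699734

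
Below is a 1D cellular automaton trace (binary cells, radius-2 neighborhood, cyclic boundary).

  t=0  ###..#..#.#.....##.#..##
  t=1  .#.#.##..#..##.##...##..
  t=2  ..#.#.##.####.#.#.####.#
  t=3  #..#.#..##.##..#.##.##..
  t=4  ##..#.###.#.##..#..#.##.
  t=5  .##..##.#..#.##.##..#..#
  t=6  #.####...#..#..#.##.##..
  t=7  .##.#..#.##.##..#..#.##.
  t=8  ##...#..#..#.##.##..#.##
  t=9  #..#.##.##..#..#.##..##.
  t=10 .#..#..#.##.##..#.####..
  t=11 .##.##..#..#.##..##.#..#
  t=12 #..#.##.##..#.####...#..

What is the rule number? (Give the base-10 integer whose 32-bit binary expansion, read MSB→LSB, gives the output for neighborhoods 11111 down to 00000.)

  ##### -> .   bit 31 = 0  t=0,i=0
  ####. -> #   bit 30 = 1  t=0,i=1
  ###.# -> #   bit 29 = 1  t=2,i=12
  ###.. -> .   bit 28 = 0  t=0,i=2
  ##.## -> #   bit 27 = 1  t=1,i=14
  ##.#. -> .   bit 26 = 0  t=0,i=18
  ##..# -> #   bit 25 = 1  t=0,i=3
  ##... -> .   bit 24 = 0  t=1,i=17
  #.### -> #   bit 23 = 1  t=2,i=9
  #.##. -> .   bit 22 = 0  t=1,i=5
  #.#.# -> .   bit 21 = 0  t=1,i=3
  #.#.. -> .   bit 20 = 0  t=0,i=10
  #..## -> #   bit 19 = 1  t=0,i=21
  #..#. -> .   bit 18 = 0  t=0,i=4
  #...# -> #   bit 17 = 1  t=1,i=18
  #.... -> #   bit 16 = 1  t=0,i=12
  .#### -> .   bit 15 = 0  t=0,i=23
  .###. -> .   bit 14 = 0  t=4,i=7
  .##.# -> .   bit 13 = 0  t=0,i=17
  .##.. -> #   bit 12 = 1  t=1,i=6
  .#.## -> #   bit 11 = 1  t=1,i=4
  .#.#. -> #   bit 10 = 1  t=0,i=9
  .#..# -> #   bit 9 = 1  t=0,i=6
  .#... -> .   bit 8 = 0  t=0,i=11
  ..### -> .   bit 7 = 0  t=0,i=22
  ..##. -> #   bit 6 = 1  t=0,i=16
  ..#.# -> .   bit 5 = 0  t=0,i=8
  ..#.. -> #   bit 4 = 1  t=0,i=5
  ...## -> #   bit 3 = 1  t=0,i=15
  ...#. -> .   bit 2 = 0  t=1,i=0
  ....# -> .   bit 1 = 0  t=0,i=14
  ..... -> #   bit 0 = 1  t=0,i=13
  bits 01101010100010110001111001011001 = 1787502169

1787502169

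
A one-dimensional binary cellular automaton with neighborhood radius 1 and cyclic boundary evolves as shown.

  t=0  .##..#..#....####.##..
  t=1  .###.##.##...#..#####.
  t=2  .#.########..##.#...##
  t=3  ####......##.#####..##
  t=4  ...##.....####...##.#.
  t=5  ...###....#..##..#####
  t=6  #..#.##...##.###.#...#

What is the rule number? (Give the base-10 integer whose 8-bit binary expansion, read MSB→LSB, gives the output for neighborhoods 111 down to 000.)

124

  nb ###: next=.  (t=0,i=14, bit7=0)
  nb ##.: next=#  (t=0,i=2, bit6=1)
  nb #.#: next=#  (t=0,i=17, bit5=1)
  nb #..: next=#  (t=0,i=3, bit4=1)
  nb .##: next=#  (t=0,i=1, bit3=1)
  nb .#.: next=#  (t=0,i=5, bit2=1)
  nb ..#: next=.  (t=0,i=0, bit1=0)
  nb ...: next=.  (t=0,i=10, bit0=0)
  bits 01111100 = 124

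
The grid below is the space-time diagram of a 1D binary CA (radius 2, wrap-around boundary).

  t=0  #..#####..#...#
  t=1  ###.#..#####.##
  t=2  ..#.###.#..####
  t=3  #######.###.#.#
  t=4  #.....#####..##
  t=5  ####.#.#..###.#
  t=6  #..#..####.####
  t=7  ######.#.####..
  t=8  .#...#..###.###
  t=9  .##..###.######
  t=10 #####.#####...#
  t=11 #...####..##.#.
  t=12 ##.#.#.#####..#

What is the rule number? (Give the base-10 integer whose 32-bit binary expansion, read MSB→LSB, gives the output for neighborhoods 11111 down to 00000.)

  ##### -> .   bit 31 = 0  t=0,i=5
  ####. -> .   bit 30 = 0  t=0,i=6
  ###.# -> #   bit 29 = 1  t=1,i=2
  ###.. -> #   bit 28 = 1  t=0,i=7
  ##.## -> #   bit 27 = 1  t=1,i=12
  ##.#. -> .   bit 26 = 0  t=1,i=3
  ##..# -> #   bit 25 = 1  t=0,i=1
  ##... -> #   bit 24 = 1  t=4,i=1
  #.### -> #   bit 23 = 1  t=1,i=13
  #.##. -> #   bit 22 = 1  t=9,i=1
  #.#.# -> .   bit 21 = 0  t=3,i=12
  #.#.. -> #   bit 20 = 1  t=1,i=4
  #..## -> #   bit 19 = 1  t=0,i=2
  #..#. -> #   bit 18 = 1  t=0,i=9
  #...# -> .   bit 17 = 0  t=0,i=12
  #.... -> #   bit 16 = 1  t=4,i=2
  .#### -> #   bit 15 = 1  t=0,i=4
  .###. -> #   bit 14 = 1  t=2,i=5
  .##.# -> #   bit 13 = 1  t=11,i=11
  .##.. -> #   bit 12 = 1  t=0,i=0
  .#.## -> #   bit 11 = 1  t=2,i=3
  .#.#. -> #   bit 10 = 1  t=5,i=6
  .#..# -> #   bit 9 = 1  t=1,i=5
  .#... -> #   bit 8 = 1  t=0,i=11
  ..### -> .   bit 7 = 0  t=0,i=3
  ..##. -> #   bit 6 = 1  t=0,i=14
  ..#.# -> #   bit 5 = 1  t=2,i=2
  ..#.. -> #   bit 4 = 1  t=0,i=10
  ...## -> #   bit 3 = 1  t=0,i=13
  ...#. -> .   bit 2 = 0  t=8,i=4
  ....# -> .   bit 1 = 0  t=4,i=4
  ..... -> #   bit 0 = 1  t=4,i=3
  bits 00111011110111011111111101111001 = 1004404601

1004404601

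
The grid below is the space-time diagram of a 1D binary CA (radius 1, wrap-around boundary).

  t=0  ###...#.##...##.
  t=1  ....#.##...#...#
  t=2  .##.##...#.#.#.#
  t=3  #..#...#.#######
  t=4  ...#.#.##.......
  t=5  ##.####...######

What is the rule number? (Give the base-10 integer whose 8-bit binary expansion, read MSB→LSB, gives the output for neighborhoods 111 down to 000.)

37

  ### -> .   bit 7 = 0  t=0,i=1
  ##. -> .   bit 6 = 0  t=0,i=2
  #.# -> #   bit 5 = 1  t=0,i=7
  #.. -> .   bit 4 = 0  t=0,i=3
  .## -> .   bit 3 = 0  t=0,i=0
  .#. -> #   bit 2 = 1  t=0,i=6
  ..# -> .   bit 1 = 0  t=0,i=5
  ... -> #   bit 0 = 1  t=0,i=4
  bits 00100101 = 37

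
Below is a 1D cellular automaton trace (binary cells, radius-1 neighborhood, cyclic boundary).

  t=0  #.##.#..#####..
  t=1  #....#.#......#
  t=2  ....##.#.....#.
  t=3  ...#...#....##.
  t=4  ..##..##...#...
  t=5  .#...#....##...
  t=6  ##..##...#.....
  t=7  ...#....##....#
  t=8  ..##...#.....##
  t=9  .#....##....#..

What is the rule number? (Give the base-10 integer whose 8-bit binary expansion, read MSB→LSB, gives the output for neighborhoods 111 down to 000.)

6

  ###|.  b7=0 t=0,i=9
  ##.|.  b6=0 t=0,i=3
  #.#|.  b5=0 t=0,i=1
  #..|.  b4=0 t=0,i=6
  .##|.  b3=0 t=0,i=2
  .#.|#  b2=1 t=0,i=0
  ..#|#  b1=1 t=0,i=7
  ...|.  b0=0 t=1,i=2
  bits 00000110 = 6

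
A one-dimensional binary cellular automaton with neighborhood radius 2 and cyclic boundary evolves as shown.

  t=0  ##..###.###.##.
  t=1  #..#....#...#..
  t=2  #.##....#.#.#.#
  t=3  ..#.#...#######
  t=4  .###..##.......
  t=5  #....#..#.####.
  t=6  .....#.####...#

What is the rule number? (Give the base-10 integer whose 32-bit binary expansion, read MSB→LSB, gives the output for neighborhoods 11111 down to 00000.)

99486777

  [31] ##### => .  t=3,i=10
  [30] ####. => .  t=3,i=13
  [29] ###.# => .  t=0,i=6
  [28] ###.. => .  t=3,i=14
  [27] ##.## => .  t=0,i=7
  [26] ##.#. => #  t=5,i=14
  [25] ##..# => .  t=0,i=2
  [24] ##... => #  t=2,i=4
  [23] #.### => #  t=0,i=8
  [22] #.##. => #  t=0,i=0
  [21] #.#.# => #  t=2,i=10
  [20] #.#.. => .  t=3,i=4
  [19] #..## => #  t=0,i=3
  [18] #..#. => #  t=1,i=2
  [17] #...# => #  t=1,i=10
  [16] #.... => .  t=1,i=5
  [15] .#### => .  t=3,i=9
  [14] .###. => .  t=0,i=5
  [13] .##.# => .  t=0,i=13
  [12] .##.. => .  t=0,i=1
  [11] .#.## => #  t=2,i=13
  [10] .#.#. => #  t=2,i=9
  [9] .#..# => .  t=1,i=1
  [8] .#... => .  t=1,i=4
  [7] ..### => .  t=0,i=4
  [6] ..##. => .  t=4,i=6
  [5] ..#.# => #  t=2,i=8
  [4] ..#.. => #  t=1,i=0
  [3] ...## => #  t=3,i=7
  [2] ...#. => .  t=1,i=7
  [1] ....# => .  t=1,i=6
  [0] ..... => #  t=4,i=10
  bits 00000101111011100000110000111001 = 99486777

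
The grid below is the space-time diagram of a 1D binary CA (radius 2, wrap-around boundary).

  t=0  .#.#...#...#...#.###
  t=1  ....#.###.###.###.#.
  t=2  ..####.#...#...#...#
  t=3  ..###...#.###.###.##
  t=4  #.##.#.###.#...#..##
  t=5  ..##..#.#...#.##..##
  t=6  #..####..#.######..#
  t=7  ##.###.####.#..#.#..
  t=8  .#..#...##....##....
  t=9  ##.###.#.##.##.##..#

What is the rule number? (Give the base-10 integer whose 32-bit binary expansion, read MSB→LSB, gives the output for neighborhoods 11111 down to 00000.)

1128593854

  ##### -> .   bit 31 = 0  t=6,i=13
  ####. -> #   bit 30 = 1  t=2,i=4
  ###.# -> .   bit 29 = 0  t=0,i=19
  ###.. -> .   bit 28 = 0  t=3,i=4
  ##.## -> .   bit 27 = 0  t=1,i=9
  ##.#. -> .   bit 26 = 0  t=0,i=0
  ##..# -> #   bit 25 = 1  t=3,i=0
  ##... -> #   bit 24 = 1  t=3,i=5
  #.### -> .   bit 23 = 0  t=0,i=17
  #.##. -> #   bit 22 = 1  t=3,i=18
  #.#.# -> .   bit 21 = 0  t=0,i=1
  #.#.. -> .   bit 20 = 0  t=0,i=3
  #..## -> .   bit 19 = 0  t=2,i=1
  #..#. -> #   bit 18 = 1  t=5,i=5
  #...# -> .   bit 17 = 0  t=0,i=5
  #.... -> .   bit 16 = 0  t=1,i=0
  .#### -> #   bit 15 = 1  t=2,i=3
  .###. -> #   bit 14 = 1  t=0,i=18
  .##.# -> #   bit 13 = 1  t=4,i=3
  .##.. -> #   bit 12 = 1  t=3,i=19
  .#.## -> #   bit 11 = 1  t=0,i=16
  .#.#. -> .   bit 10 = 0  t=0,i=2
  .#..# -> .   bit 9 = 0  t=2,i=0
  .#... -> #   bit 8 = 1  t=0,i=4
  ..### -> #   bit 7 = 1  t=2,i=2
  ..##. -> .   bit 6 = 0  t=5,i=2
  ..#.# -> #   bit 5 = 1  t=0,i=15
  ..#.. -> #   bit 4 = 1  t=0,i=7
  ...## -> #   bit 3 = 1  t=8,i=7
  ...#. -> #   bit 2 = 1  t=0,i=6
  ....# -> #   bit 1 = 1  t=1,i=2
  ..... -> .   bit 0 = 0  t=1,i=1
  bits 01000011010001001111100110111110 = 1128593854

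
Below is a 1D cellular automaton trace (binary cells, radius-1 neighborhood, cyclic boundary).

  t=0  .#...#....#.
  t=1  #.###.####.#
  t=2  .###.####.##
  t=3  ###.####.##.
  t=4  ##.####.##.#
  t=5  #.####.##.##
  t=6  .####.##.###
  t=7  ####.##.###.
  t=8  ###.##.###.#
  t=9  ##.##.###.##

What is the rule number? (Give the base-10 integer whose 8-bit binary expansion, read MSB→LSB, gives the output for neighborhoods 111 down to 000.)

  ### -> #   bit 7 = 1  t=1,i=3
  ##. -> .   bit 6 = 0  t=1,i=0
  #.# -> #   bit 5 = 1  t=1,i=1
  #.. -> #   bit 4 = 1  t=0,i=2
  .## -> #   bit 3 = 1  t=1,i=2
  .#. -> .   bit 2 = 0  t=0,i=1
  ..# -> #   bit 1 = 1  t=0,i=0
  ... -> #   bit 0 = 1  t=0,i=3
  bits 10111011 = 187

187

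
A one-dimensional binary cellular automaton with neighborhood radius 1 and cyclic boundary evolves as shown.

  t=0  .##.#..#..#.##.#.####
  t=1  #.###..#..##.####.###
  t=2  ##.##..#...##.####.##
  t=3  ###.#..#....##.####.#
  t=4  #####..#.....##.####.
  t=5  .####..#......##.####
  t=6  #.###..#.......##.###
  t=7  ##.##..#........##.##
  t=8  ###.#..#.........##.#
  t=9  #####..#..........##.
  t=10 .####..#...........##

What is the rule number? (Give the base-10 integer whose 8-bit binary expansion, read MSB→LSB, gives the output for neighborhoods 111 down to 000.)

228

  ### -> #   bit 7 = 1  t=0,i=18
  ##. -> #   bit 6 = 1  t=0,i=2
  #.# -> #   bit 5 = 1  t=0,i=0
  #.. -> .   bit 4 = 0  t=0,i=5
  .## -> .   bit 3 = 0  t=0,i=1
  .#. -> #   bit 2 = 1  t=0,i=4
  ..# -> .   bit 1 = 0  t=0,i=6
  ... -> .   bit 0 = 0  t=2,i=9
  bits 11100100 = 228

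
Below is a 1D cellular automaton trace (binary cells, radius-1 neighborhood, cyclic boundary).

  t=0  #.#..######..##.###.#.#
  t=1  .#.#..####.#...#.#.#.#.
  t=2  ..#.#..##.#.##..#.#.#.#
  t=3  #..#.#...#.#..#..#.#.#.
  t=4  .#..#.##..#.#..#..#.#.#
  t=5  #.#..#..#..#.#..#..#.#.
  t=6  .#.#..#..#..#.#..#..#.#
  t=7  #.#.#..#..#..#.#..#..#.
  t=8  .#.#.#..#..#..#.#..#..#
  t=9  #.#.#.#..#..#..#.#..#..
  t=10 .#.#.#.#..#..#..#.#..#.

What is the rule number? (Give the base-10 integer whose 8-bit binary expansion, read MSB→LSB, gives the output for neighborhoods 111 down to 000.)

177

  ###|#  b7=1 t=0,i=6
  ##.|.  b6=0 t=0,i=0
  #.#|#  b5=1 t=0,i=1
  #..|#  b4=1 t=0,i=3
  .##|.  b3=0 t=0,i=5
  .#.|.  b2=0 t=0,i=2
  ..#|.  b1=0 t=0,i=4
  ...|#  b0=1 t=1,i=13
  bits 10110001 = 177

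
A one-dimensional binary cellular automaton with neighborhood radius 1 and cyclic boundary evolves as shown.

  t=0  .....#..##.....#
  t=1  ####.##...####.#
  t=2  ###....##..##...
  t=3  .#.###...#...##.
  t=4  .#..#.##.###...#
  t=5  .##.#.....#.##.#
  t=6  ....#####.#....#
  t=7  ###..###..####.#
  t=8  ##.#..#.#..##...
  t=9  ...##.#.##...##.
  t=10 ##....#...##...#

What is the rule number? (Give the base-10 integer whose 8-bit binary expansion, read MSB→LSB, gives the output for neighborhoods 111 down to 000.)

  nb ###: next=#  (t=1,i=0, bit7=1)
  nb ##.: next=.  (t=0,i=9, bit6=0)
  nb #.#: next=.  (t=1,i=4, bit5=0)
  nb #..: next=#  (t=0,i=0, bit4=1)
  nb .##: next=.  (t=0,i=8, bit3=0)
  nb .#.: next=#  (t=0,i=5, bit2=1)
  nb ..#: next=.  (t=0,i=4, bit1=0)
  nb ...: next=#  (t=0,i=1, bit0=1)
  bits 10010101 = 149

149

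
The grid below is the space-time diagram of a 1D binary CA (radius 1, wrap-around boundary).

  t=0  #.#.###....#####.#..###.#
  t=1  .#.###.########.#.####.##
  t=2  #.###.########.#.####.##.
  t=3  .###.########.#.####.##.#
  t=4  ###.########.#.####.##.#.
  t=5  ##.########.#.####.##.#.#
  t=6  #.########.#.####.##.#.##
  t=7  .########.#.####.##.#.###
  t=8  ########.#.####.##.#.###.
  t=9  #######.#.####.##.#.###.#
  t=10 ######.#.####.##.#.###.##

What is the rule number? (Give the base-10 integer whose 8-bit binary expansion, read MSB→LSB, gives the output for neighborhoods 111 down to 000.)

  nb ###: next=#  (t=0,i=5, bit7=1)
  nb ##.: next=.  (t=0,i=0, bit6=0)
  nb #.#: next=#  (t=0,i=1, bit5=1)
  nb #..: next=#  (t=0,i=7, bit4=1)
  nb .##: next=#  (t=0,i=4, bit3=1)
  nb .#.: next=.  (t=0,i=2, bit2=0)
  nb ..#: next=#  (t=0,i=10, bit1=1)
  nb ...: next=#  (t=0,i=8, bit0=1)
  bits 10111011 = 187

187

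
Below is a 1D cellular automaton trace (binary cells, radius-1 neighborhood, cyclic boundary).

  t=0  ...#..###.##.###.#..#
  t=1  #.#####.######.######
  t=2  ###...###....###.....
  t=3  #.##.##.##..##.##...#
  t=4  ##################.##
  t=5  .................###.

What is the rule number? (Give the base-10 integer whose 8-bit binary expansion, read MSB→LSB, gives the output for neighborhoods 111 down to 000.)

  [7] ### => .  t=0,i=7
  [6] ##. => #  t=0,i=8
  [5] #.# => #  t=0,i=9
  [4] #.. => #  t=0,i=0
  [3] .## => #  t=0,i=6
  [2] .#. => #  t=0,i=3
  [1] ..# => #  t=0,i=2
  [0] ... => .  t=0,i=1
  bits 01111110 = 126

126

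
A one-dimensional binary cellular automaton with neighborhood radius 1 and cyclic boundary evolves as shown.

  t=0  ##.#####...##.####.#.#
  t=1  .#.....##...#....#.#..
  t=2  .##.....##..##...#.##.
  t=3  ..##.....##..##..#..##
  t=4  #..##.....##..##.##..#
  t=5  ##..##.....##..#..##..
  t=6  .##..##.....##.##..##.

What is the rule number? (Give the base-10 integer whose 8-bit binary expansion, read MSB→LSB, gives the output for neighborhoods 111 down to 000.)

  nb ###: next=.  (t=0,i=0, bit7=0)
  nb ##.: next=#  (t=0,i=1, bit6=1)
  nb #.#: next=.  (t=0,i=2, bit5=0)
  nb #..: next=#  (t=0,i=8, bit4=1)
  nb .##: next=.  (t=0,i=3, bit3=0)
  nb .#.: next=#  (t=0,i=19, bit2=1)
  nb ..#: next=.  (t=0,i=10, bit1=0)
  nb ...: next=.  (t=0,i=9, bit0=0)
  bits 01010100 = 84

84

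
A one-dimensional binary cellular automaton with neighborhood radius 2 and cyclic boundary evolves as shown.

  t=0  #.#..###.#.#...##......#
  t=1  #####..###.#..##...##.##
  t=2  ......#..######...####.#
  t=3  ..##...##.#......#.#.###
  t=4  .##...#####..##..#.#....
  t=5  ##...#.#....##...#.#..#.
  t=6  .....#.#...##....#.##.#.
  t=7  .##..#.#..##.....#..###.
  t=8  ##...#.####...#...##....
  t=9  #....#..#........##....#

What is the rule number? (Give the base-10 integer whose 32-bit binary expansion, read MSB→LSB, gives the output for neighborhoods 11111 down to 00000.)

741909097

  [31] ##### => .  t=1,i=0
  [30] ####. => .  t=1,i=3
  [29] ###.# => #  t=0,i=7
  [28] ###.. => .  t=1,i=4
  [27] ##.## => #  t=1,i=21
  [26] ##.#. => #  t=0,i=1
  [25] ##..# => .  t=1,i=5
  [24] ##... => .  t=0,i=17
  [23] #.### => .  t=1,i=22
  [22] #.##. => .  t=5,i=0
  [21] #.#.# => #  t=0,i=9
  [20] #.#.. => #  t=0,i=2
  [19] #..## => #  t=0,i=4
  [18] #..#. => .  t=4,i=16
  [17] #...# => .  t=0,i=13
  [16] #.... => .  t=0,i=18
  [15] .#### => #  t=1,i=23
  [14] .###. => .  t=0,i=6
  [13] .##.# => #  t=0,i=0
  [12] .##.. => .  t=0,i=16
  [11] .#.## => .  t=3,i=20
  [10] .#.#. => .  t=0,i=10
  [9] .#..# => #  t=0,i=3
  [8] .#... => .  t=0,i=12
  [7] ..### => .  t=0,i=5
  [6] ..##. => #  t=0,i=15
  [5] ..#.# => #  t=3,i=17
  [4] ..#.. => .  t=2,i=6
  [3] ...## => #  t=0,i=14
  [2] ...#. => .  t=2,i=5
  [1] ....# => .  t=0,i=21
  [0] ..... => #  t=0,i=19
  bits 00101100001110001010001001101001 = 741909097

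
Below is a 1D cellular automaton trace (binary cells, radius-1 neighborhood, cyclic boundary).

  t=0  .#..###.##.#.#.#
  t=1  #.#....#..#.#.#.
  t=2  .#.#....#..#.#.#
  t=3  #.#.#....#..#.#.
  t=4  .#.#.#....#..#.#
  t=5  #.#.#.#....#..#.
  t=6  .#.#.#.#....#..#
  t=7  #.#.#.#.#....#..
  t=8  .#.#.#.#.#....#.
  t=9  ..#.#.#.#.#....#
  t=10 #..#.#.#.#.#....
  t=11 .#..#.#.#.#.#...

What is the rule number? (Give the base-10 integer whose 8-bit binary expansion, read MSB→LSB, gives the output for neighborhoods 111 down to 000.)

48

  ### -> .   bit 7 = 0  t=0,i=5
  ##. -> .   bit 6 = 0  t=0,i=6
  #.# -> #   bit 5 = 1  t=0,i=0
  #.. -> #   bit 4 = 1  t=0,i=2
  .## -> .   bit 3 = 0  t=0,i=4
  .#. -> .   bit 2 = 0  t=0,i=1
  ..# -> .   bit 1 = 0  t=0,i=3
  ... -> .   bit 0 = 0  t=1,i=4
  bits 00110000 = 48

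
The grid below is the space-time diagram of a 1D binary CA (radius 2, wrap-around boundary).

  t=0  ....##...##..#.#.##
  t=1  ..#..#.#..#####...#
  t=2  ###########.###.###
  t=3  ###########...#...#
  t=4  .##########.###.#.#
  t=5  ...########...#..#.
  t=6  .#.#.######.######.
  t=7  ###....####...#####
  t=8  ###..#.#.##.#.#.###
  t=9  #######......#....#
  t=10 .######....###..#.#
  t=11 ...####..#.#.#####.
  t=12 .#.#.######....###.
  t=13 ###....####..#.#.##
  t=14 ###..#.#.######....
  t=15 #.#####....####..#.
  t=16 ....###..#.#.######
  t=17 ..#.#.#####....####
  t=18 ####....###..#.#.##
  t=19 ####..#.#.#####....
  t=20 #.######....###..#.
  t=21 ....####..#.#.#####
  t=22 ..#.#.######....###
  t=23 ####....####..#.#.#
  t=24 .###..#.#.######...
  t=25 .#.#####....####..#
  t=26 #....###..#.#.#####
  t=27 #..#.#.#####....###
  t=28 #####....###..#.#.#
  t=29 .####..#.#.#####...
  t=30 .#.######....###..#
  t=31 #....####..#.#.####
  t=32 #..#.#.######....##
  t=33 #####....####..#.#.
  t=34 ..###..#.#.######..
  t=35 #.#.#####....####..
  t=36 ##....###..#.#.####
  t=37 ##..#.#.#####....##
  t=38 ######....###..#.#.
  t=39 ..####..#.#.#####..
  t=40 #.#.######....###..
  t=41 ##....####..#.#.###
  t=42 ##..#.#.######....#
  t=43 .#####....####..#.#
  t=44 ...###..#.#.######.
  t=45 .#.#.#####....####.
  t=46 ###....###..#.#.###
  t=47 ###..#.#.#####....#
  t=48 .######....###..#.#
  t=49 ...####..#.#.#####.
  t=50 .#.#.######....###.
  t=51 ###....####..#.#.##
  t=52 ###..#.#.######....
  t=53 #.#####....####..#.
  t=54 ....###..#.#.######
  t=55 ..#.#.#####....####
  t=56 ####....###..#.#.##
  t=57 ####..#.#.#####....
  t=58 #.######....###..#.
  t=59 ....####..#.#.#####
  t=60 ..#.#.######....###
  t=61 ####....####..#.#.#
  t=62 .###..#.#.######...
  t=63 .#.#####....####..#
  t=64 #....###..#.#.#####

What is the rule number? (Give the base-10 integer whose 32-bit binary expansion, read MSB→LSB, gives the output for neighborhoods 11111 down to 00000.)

4062058166

  [31] ##### => #  t=1,i=12
  [30] ####. => #  t=1,i=13
  [29] ###.# => #  t=2,i=10
  [28] ###.. => #  t=1,i=14
  [27] ##.## => .  t=2,i=11
  [26] ##.#. => .  t=4,i=15
  [25] ##..# => #  t=0,i=11
  [24] ##... => .  t=0,i=0
  [23] #.### => .  t=2,i=12
  [22] #.##. => .  t=0,i=17
  [21] #.#.# => .  t=0,i=15
  [20] #.#.. => #  t=1,i=7
  [19] #..## => #  t=1,i=9
  [18] #..#. => #  t=0,i=12
  [17] #...# => #  t=0,i=7
  [16] #.... => .  t=0,i=1
  [15] .#### => .  t=1,i=11
  [14] .###. => .  t=2,i=13
  [13] .##.# => .  t=8,i=10
  [12] .##.. => #  t=0,i=5
  [11] .#.## => .  t=0,i=16
  [10] .#.#. => #  t=0,i=14
  [9] .#..# => #  t=1,i=0
  [8] .#... => .  t=3,i=15
  [7] ..### => #  t=1,i=10
  [6] ..##. => .  t=0,i=4
  [5] ..#.# => #  t=0,i=13
  [4] ..#.. => #  t=1,i=2
  [3] ...## => .  t=0,i=3
  [2] ...#. => #  t=1,i=17
  [1] ....# => #  t=0,i=2
  [0] ..... => .  t=9,i=9
  bits 11110010000111100001011010110110 = 4062058166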